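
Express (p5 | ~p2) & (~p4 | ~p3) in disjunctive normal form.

(p5 & ~p4) | (p5 & ~p3) | (~p2 & ~p4) | (~p2 & ~p3)

(p5 | ~p2) & (~p4 | ~p3)
≡ (p5 & ~p4) | (p5 & ~p3) | (~p2 & ~p4) | (~p2 & ~p3)   (distribute & over |)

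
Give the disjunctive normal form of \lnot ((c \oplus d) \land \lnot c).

\lnot c \land \lnot d \lor c

\lnot ((c \oplus d) \land \lnot c)
≡ \lnot ((c \land \lnot d \lor \lnot c \land d) \land \lnot c)   (expand \oplus)
≡ \lnot (c \land \lnot d \lor \lnot c \land d) \lor \lnot \lnot c   (De Morgan)
≡ \lnot (c \land \lnot d) \land \lnot (\lnot c \land d) \lor \lnot \lnot c   (De Morgan)
≡ (\lnot c \lor \lnot \lnot d) \land \lnot (\lnot c \land d) \lor \lnot \lnot c   (De Morgan)
≡ (\lnot c \lor d) \land \lnot (\lnot c \land d) \lor \lnot \lnot c   (double negation)
≡ (\lnot c \lor d) \land (\lnot \lnot c \lor \lnot d) \lor \lnot \lnot c   (De Morgan)
≡ (\lnot c \lor d) \land (c \lor \lnot d) \lor \lnot \lnot c   (double negation)
≡ (\lnot c \lor d) \land (c \lor \lnot d) \lor c   (double negation)
≡ \lnot c \land c \lor \lnot c \land \lnot d \lor d \land c \lor d \land \lnot d \lor c   (distribute \land over \lor)
≡ \lnot c \land \lnot d \lor c   (simplify)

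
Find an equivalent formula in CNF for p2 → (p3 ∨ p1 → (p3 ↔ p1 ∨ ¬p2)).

(¬p2 ∨ ¬p3 ∨ p1) ∧ (¬p2 ∨ ¬p1 ∨ p3)

p2 → (p3 ∨ p1 → (p3 ↔ p1 ∨ ¬p2))
⇔ ¬p2 ∨ (p3 ∨ p1 → (p3 ↔ p1 ∨ ¬p2))   [eliminate →]
⇔ ¬p2 ∨ ¬(p3 ∨ p1) ∨ (p3 ↔ p1 ∨ ¬p2)   [eliminate →]
⇔ ¬p2 ∨ ¬(p3 ∨ p1) ∨ (p3 → p1 ∨ ¬p2) ∧ (p1 ∨ ¬p2 → p3)   [eliminate ↔]
⇔ ¬p2 ∨ ¬(p3 ∨ p1) ∨ (¬p3 ∨ p1 ∨ ¬p2) ∧ (p1 ∨ ¬p2 → p3)   [eliminate →]
⇔ ¬p2 ∨ ¬(p3 ∨ p1) ∨ (¬p3 ∨ p1 ∨ ¬p2) ∧ (¬(p1 ∨ ¬p2) ∨ p3)   [eliminate →]
⇔ ¬p2 ∨ ¬p3 ∧ ¬p1 ∨ (¬p3 ∨ p1 ∨ ¬p2) ∧ (¬(p1 ∨ ¬p2) ∨ p3)   [De Morgan]
⇔ ¬p2 ∨ ¬p3 ∧ ¬p1 ∨ (¬p3 ∨ p1 ∨ ¬p2) ∧ (¬p1 ∧ ¬¬p2 ∨ p3)   [De Morgan]
⇔ ¬p2 ∨ ¬p3 ∧ ¬p1 ∨ (¬p3 ∨ p1 ∨ ¬p2) ∧ (¬p1 ∧ p2 ∨ p3)   [double negation]
⇔ (¬p2 ∨ ¬p3 ∨ ¬p3 ∨ p1 ∨ ¬p2) ∧ (¬p2 ∨ ¬p3 ∨ ¬p1 ∨ p3) ∧ (¬p2 ∨ ¬p3 ∨ p2 ∨ p3) ∧ (¬p2 ∨ ¬p1 ∨ ¬p3 ∨ p1 ∨ ¬p2) ∧ (¬p2 ∨ ¬p1 ∨ ¬p1 ∨ p3) ∧ (¬p2 ∨ ¬p1 ∨ p2 ∨ p3)   [distribute ∨ over ∧]
⇔ (¬p2 ∨ ¬p3 ∨ p1) ∧ (¬p2 ∨ ¬p1 ∨ p3)   [simplify]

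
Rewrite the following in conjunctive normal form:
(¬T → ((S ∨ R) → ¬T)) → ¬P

(¬T → ((S ∨ R) → ¬T)) → ¬P
⇔ ¬(¬T → ((S ∨ R) → ¬T)) ∨ ¬P
⇔ ¬(¬¬T ∨ ((S ∨ R) → ¬T)) ∨ ¬P
⇔ ¬(¬¬T ∨ ¬(S ∨ R) ∨ ¬T) ∨ ¬P
⇔ (¬¬¬T ∧ ¬¬(S ∨ R) ∧ ¬¬T) ∨ ¬P
⇔ (¬T ∧ ¬¬(S ∨ R) ∧ ¬¬T) ∨ ¬P
⇔ (¬T ∧ (S ∨ R) ∧ ¬¬T) ∨ ¬P
⇔ (¬T ∧ (S ∨ R) ∧ T) ∨ ¬P
⇔ (¬T ∨ ¬P) ∧ (S ∨ R ∨ ¬P) ∧ (T ∨ ¬P)

(¬T ∨ ¬P) ∧ (S ∨ R ∨ ¬P) ∧ (T ∨ ¬P)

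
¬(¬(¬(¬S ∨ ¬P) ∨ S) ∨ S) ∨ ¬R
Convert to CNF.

(S ∨ ¬R) ∧ (¬S ∨ ¬R)

¬(¬(¬(¬S ∨ ¬P) ∨ S) ∨ S) ∨ ¬R
≡ (¬¬(¬(¬S ∨ ¬P) ∨ S) ∧ ¬S) ∨ ¬R   [De Morgan]
≡ ((¬(¬S ∨ ¬P) ∨ S) ∧ ¬S) ∨ ¬R   [double negation]
≡ (((¬¬S ∧ ¬¬P) ∨ S) ∧ ¬S) ∨ ¬R   [De Morgan]
≡ (((S ∧ ¬¬P) ∨ S) ∧ ¬S) ∨ ¬R   [double negation]
≡ (((S ∧ P) ∨ S) ∧ ¬S) ∨ ¬R   [double negation]
≡ (S ∨ S ∨ ¬R) ∧ (P ∨ S ∨ ¬R) ∧ (¬S ∨ ¬R)   [distribute ∨ over ∧]
≡ (S ∨ ¬R) ∧ (¬S ∨ ¬R)   [simplify]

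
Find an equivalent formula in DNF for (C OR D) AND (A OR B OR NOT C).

(C OR D) AND (A OR B OR NOT C)
⇔ (C AND A) OR (C AND B) OR (C AND NOT C) OR (D AND A) OR (D AND B) OR (D AND NOT C)   — distribute AND over OR
⇔ (C AND A) OR (C AND B) OR (D AND A) OR (D AND B) OR (D AND NOT C)   — simplify

(C AND A) OR (C AND B) OR (D AND A) OR (D AND B) OR (D AND NOT C)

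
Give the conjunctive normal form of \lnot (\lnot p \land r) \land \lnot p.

\lnot (\lnot p \land r) \land \lnot p
≡ (\lnot \lnot p \lor \lnot r) \land \lnot p   [De Morgan]
≡ (p \lor \lnot r) \land \lnot p   [double negation]

(p \lor \lnot r) \land \lnot p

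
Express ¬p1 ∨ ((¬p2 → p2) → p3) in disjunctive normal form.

¬p1 ∨ ¬p2 ∨ p3

¬p1 ∨ ((¬p2 → p2) → p3)
≡ ¬p1 ∨ ¬(¬p2 → p2) ∨ p3   — eliminate →
≡ ¬p1 ∨ ¬(¬¬p2 ∨ p2) ∨ p3   — eliminate →
≡ ¬p1 ∨ (¬¬¬p2 ∧ ¬p2) ∨ p3   — De Morgan
≡ ¬p1 ∨ (¬p2 ∧ ¬p2) ∨ p3   — double negation
≡ ¬p1 ∨ ¬p2 ∨ p3   — simplify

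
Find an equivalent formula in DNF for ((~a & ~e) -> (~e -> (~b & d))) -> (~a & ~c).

(~a & ~e & b) | (~a & ~e & ~d) | (~a & ~c)

((~a & ~e) -> (~e -> (~b & d))) -> (~a & ~c)
≡ ~((~a & ~e) -> (~e -> (~b & d))) | (~a & ~c)   [eliminate ->]
≡ ~(~(~a & ~e) | (~e -> (~b & d))) | (~a & ~c)   [eliminate ->]
≡ ~(~(~a & ~e) | ~~e | (~b & d)) | (~a & ~c)   [eliminate ->]
≡ (~~(~a & ~e) & ~~~e & ~(~b & d)) | (~a & ~c)   [De Morgan]
≡ (~a & ~e & ~~~e & ~(~b & d)) | (~a & ~c)   [double negation]
≡ (~a & ~e & ~e & ~(~b & d)) | (~a & ~c)   [double negation]
≡ (~a & ~e & ~e & (~~b | ~d)) | (~a & ~c)   [De Morgan]
≡ (~a & ~e & ~e & (b | ~d)) | (~a & ~c)   [double negation]
≡ (~a & ~e & ~e & b) | (~a & ~e & ~e & ~d) | (~a & ~c)   [distribute & over |]
≡ (~a & ~e & b) | (~a & ~e & ~d) | (~a & ~c)   [simplify]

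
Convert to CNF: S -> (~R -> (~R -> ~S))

S -> (~R -> (~R -> ~S))
= ~S | (~R -> (~R -> ~S))   [eliminate ->]
= ~S | ~~R | (~R -> ~S)   [eliminate ->]
= ~S | ~~R | ~~R | ~S   [eliminate ->]
= ~S | R | ~~R | ~S   [double negation]
= ~S | R | R | ~S   [double negation]
= ~S | R   [simplify]

~S | R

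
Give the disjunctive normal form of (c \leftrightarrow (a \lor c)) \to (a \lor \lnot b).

a \lor \lnot b

(c \leftrightarrow (a \lor c)) \to (a \lor \lnot b)
≡ \lnot (c \leftrightarrow (a \lor c)) \lor a \lor \lnot b   [eliminate \to]
≡ \lnot ((c \to (a \lor c)) \land ((a \lor c) \to c)) \lor a \lor \lnot b   [eliminate \leftrightarrow]
≡ \lnot ((\lnot c \lor a \lor c) \land ((a \lor c) \to c)) \lor a \lor \lnot b   [eliminate \to]
≡ \lnot ((\lnot c \lor a \lor c) \land (\lnot (a \lor c) \lor c)) \lor a \lor \lnot b   [eliminate \to]
≡ \lnot (\lnot c \lor a \lor c) \lor \lnot (\lnot (a \lor c) \lor c) \lor a \lor \lnot b   [De Morgan]
≡ (\lnot \lnot c \land \lnot a \land \lnot c) \lor \lnot (\lnot (a \lor c) \lor c) \lor a \lor \lnot b   [De Morgan]
≡ (c \land \lnot a \land \lnot c) \lor \lnot (\lnot (a \lor c) \lor c) \lor a \lor \lnot b   [double negation]
≡ (c \land \lnot a \land \lnot c) \lor (\lnot \lnot (a \lor c) \land \lnot c) \lor a \lor \lnot b   [De Morgan]
≡ (c \land \lnot a \land \lnot c) \lor ((a \lor c) \land \lnot c) \lor a \lor \lnot b   [double negation]
≡ (c \land \lnot a \land \lnot c) \lor (a \land \lnot c) \lor (c \land \lnot c) \lor a \lor \lnot b   [distribute \land over \lor]
≡ a \lor \lnot b   [simplify]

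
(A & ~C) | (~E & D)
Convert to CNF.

(A | ~E) & (A | D) & (~C | ~E) & (~C | D)

(A & ~C) | (~E & D)
= (A | ~E) & (A | D) & (~C | ~E) & (~C | D)   (distribute | over &)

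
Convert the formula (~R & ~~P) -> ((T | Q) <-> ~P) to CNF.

(~R & ~~P) -> ((T | Q) <-> ~P)
≡ ~(~R & ~~P) | ((T | Q) <-> ~P)   [eliminate ->]
≡ ~(~R & ~~P) | (((T | Q) -> ~P) & (~P -> (T | Q)))   [eliminate <->]
≡ ~(~R & ~~P) | ((~(T | Q) | ~P) & (~P -> (T | Q)))   [eliminate ->]
≡ ~(~R & ~~P) | ((~(T | Q) | ~P) & (~~P | T | Q))   [eliminate ->]
≡ ~~R | ~~~P | ((~(T | Q) | ~P) & (~~P | T | Q))   [De Morgan]
≡ R | ~~~P | ((~(T | Q) | ~P) & (~~P | T | Q))   [double negation]
≡ R | ~P | ((~(T | Q) | ~P) & (~~P | T | Q))   [double negation]
≡ R | ~P | (((~T & ~Q) | ~P) & (~~P | T | Q))   [De Morgan]
≡ R | ~P | (((~T & ~Q) | ~P) & (P | T | Q))   [double negation]
≡ (R | ~P | ~T | ~P) & (R | ~P | ~Q | ~P) & (R | ~P | P | T | Q)   [distribute | over &]
≡ (R | ~P | ~T) & (R | ~P | ~Q)   [simplify]

(R | ~P | ~T) & (R | ~P | ~Q)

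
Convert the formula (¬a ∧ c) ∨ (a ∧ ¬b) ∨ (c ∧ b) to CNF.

(c ∨ a) ∧ (c ∨ ¬b)

(¬a ∧ c) ∨ (a ∧ ¬b) ∨ (c ∧ b)
= (¬a ∨ a ∨ c) ∧ (¬a ∨ a ∨ b) ∧ (¬a ∨ ¬b ∨ c) ∧ (¬a ∨ ¬b ∨ b) ∧ (c ∨ a ∨ c) ∧ (c ∨ a ∨ b) ∧ (c ∨ ¬b ∨ c) ∧ (c ∨ ¬b ∨ b)   [distribute ∨ over ∧]
= (c ∨ a) ∧ (c ∨ ¬b)   [simplify]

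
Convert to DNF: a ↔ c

¬a ∧ ¬c ∨ c ∧ a

a ↔ c
≡ (a → c) ∧ (c → a)   (eliminate ↔)
≡ (¬a ∨ c) ∧ (c → a)   (eliminate →)
≡ (¬a ∨ c) ∧ (¬c ∨ a)   (eliminate →)
≡ ¬a ∧ ¬c ∨ ¬a ∧ a ∨ c ∧ ¬c ∨ c ∧ a   (distribute ∧ over ∨)
≡ ¬a ∧ ¬c ∨ c ∧ a   (simplify)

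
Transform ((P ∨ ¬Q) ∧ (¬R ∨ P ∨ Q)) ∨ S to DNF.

((P ∨ ¬Q) ∧ (¬R ∨ P ∨ Q)) ∨ S
⇔ (P ∧ ¬R) ∨ (P ∧ P) ∨ (P ∧ Q) ∨ (¬Q ∧ ¬R) ∨ (¬Q ∧ P) ∨ (¬Q ∧ Q) ∨ S   [distribute ∧ over ∨]
⇔ P ∨ (¬Q ∧ ¬R) ∨ S   [simplify]

P ∨ (¬Q ∧ ¬R) ∨ S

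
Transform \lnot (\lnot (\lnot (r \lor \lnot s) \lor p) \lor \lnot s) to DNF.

\lnot (\lnot (\lnot (r \lor \lnot s) \lor p) \lor \lnot s)
= \lnot \lnot (\lnot (r \lor \lnot s) \lor p) \land \lnot \lnot s   [De Morgan]
= (\lnot (r \lor \lnot s) \lor p) \land \lnot \lnot s   [double negation]
= ((\lnot r \land \lnot \lnot s) \lor p) \land \lnot \lnot s   [De Morgan]
= ((\lnot r \land s) \lor p) \land \lnot \lnot s   [double negation]
= ((\lnot r \land s) \lor p) \land s   [double negation]
= (\lnot r \land s \land s) \lor (p \land s)   [distribute \land over \lor]
= (\lnot r \land s) \lor (p \land s)   [simplify]

(\lnot r \land s) \lor (p \land s)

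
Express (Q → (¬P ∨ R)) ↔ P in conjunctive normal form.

(Q → (¬P ∨ R)) ↔ P
⇔ ((Q → (¬P ∨ R)) → P) ∧ (P → (Q → (¬P ∨ R)))   (eliminate ↔)
⇔ (¬(Q → (¬P ∨ R)) ∨ P) ∧ (P → (Q → (¬P ∨ R)))   (eliminate →)
⇔ (¬(¬Q ∨ ¬P ∨ R) ∨ P) ∧ (P → (Q → (¬P ∨ R)))   (eliminate →)
⇔ (¬(¬Q ∨ ¬P ∨ R) ∨ P) ∧ (¬P ∨ (Q → (¬P ∨ R)))   (eliminate →)
⇔ (¬(¬Q ∨ ¬P ∨ R) ∨ P) ∧ (¬P ∨ ¬Q ∨ ¬P ∨ R)   (eliminate →)
⇔ ((¬¬Q ∧ ¬¬P ∧ ¬R) ∨ P) ∧ (¬P ∨ ¬Q ∨ ¬P ∨ R)   (De Morgan)
⇔ ((Q ∧ ¬¬P ∧ ¬R) ∨ P) ∧ (¬P ∨ ¬Q ∨ ¬P ∨ R)   (double negation)
⇔ ((Q ∧ P ∧ ¬R) ∨ P) ∧ (¬P ∨ ¬Q ∨ ¬P ∨ R)   (double negation)
⇔ (Q ∨ P) ∧ (P ∨ P) ∧ (¬R ∨ P) ∧ (¬P ∨ ¬Q ∨ ¬P ∨ R)   (distribute ∨ over ∧)
⇔ P ∧ (¬P ∨ ¬Q ∨ R)   (simplify)

P ∧ (¬P ∨ ¬Q ∨ R)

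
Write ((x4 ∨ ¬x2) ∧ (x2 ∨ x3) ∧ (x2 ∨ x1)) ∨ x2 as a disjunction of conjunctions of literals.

((x4 ∨ ¬x2) ∧ (x2 ∨ x3) ∧ (x2 ∨ x1)) ∨ x2
= (x4 ∧ x2 ∧ x2) ∨ (x4 ∧ x2 ∧ x1) ∨ (x4 ∧ x3 ∧ x2) ∨ (x4 ∧ x3 ∧ x1) ∨ (¬x2 ∧ x2 ∧ x2) ∨ (¬x2 ∧ x2 ∧ x1) ∨ (¬x2 ∧ x3 ∧ x2) ∨ (¬x2 ∧ x3 ∧ x1) ∨ x2   — distribute ∧ over ∨
= (x4 ∧ x3 ∧ x1) ∨ (¬x2 ∧ x3 ∧ x1) ∨ x2   — simplify

(x4 ∧ x3 ∧ x1) ∨ (¬x2 ∧ x3 ∧ x1) ∨ x2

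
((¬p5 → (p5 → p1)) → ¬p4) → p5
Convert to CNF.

((¬p5 → (p5 → p1)) → ¬p4) → p5
⇔ ¬((¬p5 → (p5 → p1)) → ¬p4) ∨ p5   (eliminate →)
⇔ ¬(¬(¬p5 → (p5 → p1)) ∨ ¬p4) ∨ p5   (eliminate →)
⇔ ¬(¬(¬¬p5 ∨ (p5 → p1)) ∨ ¬p4) ∨ p5   (eliminate →)
⇔ ¬(¬(¬¬p5 ∨ ¬p5 ∨ p1) ∨ ¬p4) ∨ p5   (eliminate →)
⇔ (¬¬(¬¬p5 ∨ ¬p5 ∨ p1) ∧ ¬¬p4) ∨ p5   (De Morgan)
⇔ ((¬¬p5 ∨ ¬p5 ∨ p1) ∧ ¬¬p4) ∨ p5   (double negation)
⇔ ((p5 ∨ ¬p5 ∨ p1) ∧ ¬¬p4) ∨ p5   (double negation)
⇔ ((p5 ∨ ¬p5 ∨ p1) ∧ p4) ∨ p5   (double negation)
⇔ (p5 ∨ ¬p5 ∨ p1 ∨ p5) ∧ (p4 ∨ p5)   (distribute ∨ over ∧)
⇔ p4 ∨ p5   (simplify)

p4 ∨ p5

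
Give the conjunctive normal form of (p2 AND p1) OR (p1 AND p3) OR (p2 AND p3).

(p2 OR p1) AND (p2 OR p3) AND (p1 OR p3)

(p2 AND p1) OR (p1 AND p3) OR (p2 AND p3)
≡ (p2 OR p1 OR p2) AND (p2 OR p1 OR p3) AND (p2 OR p3 OR p2) AND (p2 OR p3 OR p3) AND (p1 OR p1 OR p2) AND (p1 OR p1 OR p3) AND (p1 OR p3 OR p2) AND (p1 OR p3 OR p3)   [distribute OR over AND]
≡ (p2 OR p1) AND (p2 OR p3) AND (p1 OR p3)   [simplify]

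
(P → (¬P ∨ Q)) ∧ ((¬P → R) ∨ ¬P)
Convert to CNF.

(P → (¬P ∨ Q)) ∧ ((¬P → R) ∨ ¬P)
= (¬P ∨ ¬P ∨ Q) ∧ ((¬P → R) ∨ ¬P)   — eliminate →
= (¬P ∨ ¬P ∨ Q) ∧ (¬¬P ∨ R ∨ ¬P)   — eliminate →
= (¬P ∨ ¬P ∨ Q) ∧ (P ∨ R ∨ ¬P)   — double negation
= ¬P ∨ Q   — simplify

¬P ∨ Q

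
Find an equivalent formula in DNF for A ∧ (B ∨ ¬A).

A ∧ (B ∨ ¬A)
⇔ (A ∧ B) ∨ (A ∧ ¬A)
⇔ A ∧ B

A ∧ B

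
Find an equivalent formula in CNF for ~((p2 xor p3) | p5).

(~p2 | p3) & (~p3 | p2) & ~p5

~((p2 xor p3) | p5)
= ~(((p2 | p3) & ~(p2 & p3)) | p5)   [expand xor]
= ~((p2 | p3) & ~(p2 & p3)) & ~p5   [De Morgan]
= (~(p2 | p3) | ~~(p2 & p3)) & ~p5   [De Morgan]
= ((~p2 & ~p3) | ~~(p2 & p3)) & ~p5   [De Morgan]
= ((~p2 & ~p3) | (p2 & p3)) & ~p5   [double negation]
= (~p2 | p2) & (~p2 | p3) & (~p3 | p2) & (~p3 | p3) & ~p5   [distribute | over &]
= (~p2 | p3) & (~p3 | p2) & ~p5   [simplify]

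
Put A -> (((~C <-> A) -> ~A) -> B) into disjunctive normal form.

A -> (((~C <-> A) -> ~A) -> B)
≡ ~A | (((~C <-> A) -> ~A) -> B)   (eliminate ->)
≡ ~A | ~((~C <-> A) -> ~A) | B   (eliminate ->)
≡ ~A | ~(~(~C <-> A) | ~A) | B   (eliminate ->)
≡ ~A | ~(~((~C -> A) & (A -> ~C)) | ~A) | B   (eliminate <->)
≡ ~A | ~(~((~~C | A) & (A -> ~C)) | ~A) | B   (eliminate ->)
≡ ~A | ~(~((~~C | A) & (~A | ~C)) | ~A) | B   (eliminate ->)
≡ ~A | (~~((~~C | A) & (~A | ~C)) & ~~A) | B   (De Morgan)
≡ ~A | ((~~C | A) & (~A | ~C) & ~~A) | B   (double negation)
≡ ~A | ((C | A) & (~A | ~C) & ~~A) | B   (double negation)
≡ ~A | ((C | A) & (~A | ~C) & A) | B   (double negation)
≡ ~A | (C & ~A & A) | (C & ~C & A) | (A & ~A & A) | (A & ~C & A) | B   (distribute & over |)
≡ ~A | (A & ~C) | B   (simplify)

~A | (A & ~C) | B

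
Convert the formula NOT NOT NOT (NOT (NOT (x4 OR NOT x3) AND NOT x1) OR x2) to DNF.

NOT x4 AND x3 AND NOT x1 AND NOT x2

NOT NOT NOT (NOT (NOT (x4 OR NOT x3) AND NOT x1) OR x2)
= NOT (NOT (NOT (x4 OR NOT x3) AND NOT x1) OR x2)   — double negation
= NOT NOT (NOT (x4 OR NOT x3) AND NOT x1) AND NOT x2   — De Morgan
= NOT (x4 OR NOT x3) AND NOT x1 AND NOT x2   — double negation
= NOT x4 AND NOT NOT x3 AND NOT x1 AND NOT x2   — De Morgan
= NOT x4 AND x3 AND NOT x1 AND NOT x2   — double negation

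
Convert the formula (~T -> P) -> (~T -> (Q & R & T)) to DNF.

(~T & ~P) | T

(~T -> P) -> (~T -> (Q & R & T))
= ~(~T -> P) | (~T -> (Q & R & T))   [eliminate ->]
= ~(~~T | P) | (~T -> (Q & R & T))   [eliminate ->]
= ~(~~T | P) | ~~T | (Q & R & T)   [eliminate ->]
= (~~~T & ~P) | ~~T | (Q & R & T)   [De Morgan]
= (~T & ~P) | ~~T | (Q & R & T)   [double negation]
= (~T & ~P) | T | (Q & R & T)   [double negation]
= (~T & ~P) | T   [simplify]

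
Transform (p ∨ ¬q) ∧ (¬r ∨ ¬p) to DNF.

(p ∨ ¬q) ∧ (¬r ∨ ¬p)
= (p ∧ ¬r) ∨ (p ∧ ¬p) ∨ (¬q ∧ ¬r) ∨ (¬q ∧ ¬p)   [distribute ∧ over ∨]
= (p ∧ ¬r) ∨ (¬q ∧ ¬r) ∨ (¬q ∧ ¬p)   [simplify]

(p ∧ ¬r) ∨ (¬q ∧ ¬r) ∨ (¬q ∧ ¬p)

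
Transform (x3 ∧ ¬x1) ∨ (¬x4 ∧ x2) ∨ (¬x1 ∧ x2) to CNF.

(x3 ∧ ¬x1) ∨ (¬x4 ∧ x2) ∨ (¬x1 ∧ x2)
= (x3 ∨ ¬x4 ∨ ¬x1) ∧ (x3 ∨ ¬x4 ∨ x2) ∧ (x3 ∨ x2 ∨ ¬x1) ∧ (x3 ∨ x2 ∨ x2) ∧ (¬x1 ∨ ¬x4 ∨ ¬x1) ∧ (¬x1 ∨ ¬x4 ∨ x2) ∧ (¬x1 ∨ x2 ∨ ¬x1) ∧ (¬x1 ∨ x2 ∨ x2)   [distribute ∨ over ∧]
= (x3 ∨ x2) ∧ (¬x1 ∨ ¬x4) ∧ (¬x1 ∨ x2)   [simplify]

(x3 ∨ x2) ∧ (¬x1 ∨ ¬x4) ∧ (¬x1 ∨ x2)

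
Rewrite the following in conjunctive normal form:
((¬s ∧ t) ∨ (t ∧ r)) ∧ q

(¬s ∨ r) ∧ t ∧ q

((¬s ∧ t) ∨ (t ∧ r)) ∧ q
= (¬s ∨ t) ∧ (¬s ∨ r) ∧ (t ∨ t) ∧ (t ∨ r) ∧ q   [distribute ∨ over ∧]
= (¬s ∨ r) ∧ t ∧ q   [simplify]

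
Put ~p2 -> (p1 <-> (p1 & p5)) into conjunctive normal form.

~p2 -> (p1 <-> (p1 & p5))
≡ ~~p2 | (p1 <-> (p1 & p5))   [eliminate ->]
≡ ~~p2 | ((p1 -> (p1 & p5)) & ((p1 & p5) -> p1))   [eliminate <->]
≡ ~~p2 | ((~p1 | (p1 & p5)) & ((p1 & p5) -> p1))   [eliminate ->]
≡ ~~p2 | ((~p1 | (p1 & p5)) & (~(p1 & p5) | p1))   [eliminate ->]
≡ p2 | ((~p1 | (p1 & p5)) & (~(p1 & p5) | p1))   [double negation]
≡ p2 | ((~p1 | (p1 & p5)) & (~p1 | ~p5 | p1))   [De Morgan]
≡ (p2 | ~p1 | p1) & (p2 | ~p1 | p5) & (p2 | ~p1 | ~p5 | p1)   [distribute | over &]
≡ p2 | ~p1 | p5   [simplify]

p2 | ~p1 | p5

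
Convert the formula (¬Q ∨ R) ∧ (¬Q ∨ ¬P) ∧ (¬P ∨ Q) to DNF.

(¬Q ∨ R) ∧ (¬Q ∨ ¬P) ∧ (¬P ∨ Q)
≡ (¬Q ∧ ¬Q ∧ ¬P) ∨ (¬Q ∧ ¬Q ∧ Q) ∨ (¬Q ∧ ¬P ∧ ¬P) ∨ (¬Q ∧ ¬P ∧ Q) ∨ (R ∧ ¬Q ∧ ¬P) ∨ (R ∧ ¬Q ∧ Q) ∨ (R ∧ ¬P ∧ ¬P) ∨ (R ∧ ¬P ∧ Q)   [distribute ∧ over ∨]
≡ (¬Q ∧ ¬P) ∨ (R ∧ ¬P)   [simplify]

(¬Q ∧ ¬P) ∨ (R ∧ ¬P)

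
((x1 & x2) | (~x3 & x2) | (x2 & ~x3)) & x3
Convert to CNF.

(x1 | ~x3) & x2 & x3

((x1 & x2) | (~x3 & x2) | (x2 & ~x3)) & x3
≡ (x1 | ~x3 | x2) & (x1 | ~x3 | ~x3) & (x1 | x2 | x2) & (x1 | x2 | ~x3) & (x2 | ~x3 | x2) & (x2 | ~x3 | ~x3) & (x2 | x2 | x2) & (x2 | x2 | ~x3) & x3   (distribute | over &)
≡ (x1 | ~x3) & x2 & x3   (simplify)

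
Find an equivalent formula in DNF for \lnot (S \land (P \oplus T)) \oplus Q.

(\lnot S \land \lnot Q) \lor (\lnot P \land \lnot T \land \lnot Q) \lor (T \land P \land \lnot Q) \lor (S \land P \land \lnot T \land Q) \lor (S \land \lnot P \land T \land Q)

\lnot (S \land (P \oplus T)) \oplus Q
⇔ (\lnot (S \land (P \oplus T)) \land \lnot Q) \lor (\lnot \lnot (S \land (P \oplus T)) \land Q)   [expand \oplus]
⇔ (\lnot (S \land ((P \land \lnot T) \lor (\lnot P \land T))) \land \lnot Q) \lor (\lnot \lnot (S \land (P \oplus T)) \land Q)   [expand \oplus]
⇔ (\lnot (S \land ((P \land \lnot T) \lor (\lnot P \land T))) \land \lnot Q) \lor (\lnot \lnot (S \land ((P \land \lnot T) \lor (\lnot P \land T))) \land Q)   [expand \oplus]
⇔ ((\lnot S \lor \lnot ((P \land \lnot T) \lor (\lnot P \land T))) \land \lnot Q) \lor (\lnot \lnot (S \land ((P \land \lnot T) \lor (\lnot P \land T))) \land Q)   [De Morgan]
⇔ ((\lnot S \lor (\lnot (P \land \lnot T) \land \lnot (\lnot P \land T))) \land \lnot Q) \lor (\lnot \lnot (S \land ((P \land \lnot T) \lor (\lnot P \land T))) \land Q)   [De Morgan]
⇔ ((\lnot S \lor ((\lnot P \lor \lnot \lnot T) \land \lnot (\lnot P \land T))) \land \lnot Q) \lor (\lnot \lnot (S \land ((P \land \lnot T) \lor (\lnot P \land T))) \land Q)   [De Morgan]
⇔ ((\lnot S \lor ((\lnot P \lor T) \land \lnot (\lnot P \land T))) \land \lnot Q) \lor (\lnot \lnot (S \land ((P \land \lnot T) \lor (\lnot P \land T))) \land Q)   [double negation]
⇔ ((\lnot S \lor ((\lnot P \lor T) \land (\lnot \lnot P \lor \lnot T))) \land \lnot Q) \lor (\lnot \lnot (S \land ((P \land \lnot T) \lor (\lnot P \land T))) \land Q)   [De Morgan]
⇔ ((\lnot S \lor ((\lnot P \lor T) \land (P \lor \lnot T))) \land \lnot Q) \lor (\lnot \lnot (S \land ((P \land \lnot T) \lor (\lnot P \land T))) \land Q)   [double negation]
⇔ ((\lnot S \lor ((\lnot P \lor T) \land (P \lor \lnot T))) \land \lnot Q) \lor (S \land ((P \land \lnot T) \lor (\lnot P \land T)) \land Q)   [double negation]
⇔ (\lnot S \land \lnot Q) \lor (\lnot P \land P \land \lnot Q) \lor (\lnot P \land \lnot T \land \lnot Q) \lor (T \land P \land \lnot Q) \lor (T \land \lnot T \land \lnot Q) \lor (S \land P \land \lnot T \land Q) \lor (S \land \lnot P \land T \land Q)   [distribute \land over \lor]
⇔ (\lnot S \land \lnot Q) \lor (\lnot P \land \lnot T \land \lnot Q) \lor (T \land P \land \lnot Q) \lor (S \land P \land \lnot T \land Q) \lor (S \land \lnot P \land T \land Q)   [simplify]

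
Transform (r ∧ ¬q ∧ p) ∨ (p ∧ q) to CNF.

(r ∨ q) ∧ p

(r ∧ ¬q ∧ p) ∨ (p ∧ q)
≡ (r ∨ p) ∧ (r ∨ q) ∧ (¬q ∨ p) ∧ (¬q ∨ q) ∧ (p ∨ p) ∧ (p ∨ q)   (distribute ∨ over ∧)
≡ (r ∨ q) ∧ p   (simplify)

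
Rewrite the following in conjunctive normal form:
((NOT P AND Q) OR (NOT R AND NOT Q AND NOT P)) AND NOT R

NOT P AND NOT R

((NOT P AND Q) OR (NOT R AND NOT Q AND NOT P)) AND NOT R
≡ (NOT P OR NOT R) AND (NOT P OR NOT Q) AND (NOT P OR NOT P) AND (Q OR NOT R) AND (Q OR NOT Q) AND (Q OR NOT P) AND NOT R   [distribute OR over AND]
≡ NOT P AND NOT R   [simplify]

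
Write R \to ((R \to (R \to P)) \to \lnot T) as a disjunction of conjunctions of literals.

R \to ((R \to (R \to P)) \to \lnot T)
= \lnot R \lor ((R \to (R \to P)) \to \lnot T)
= \lnot R \lor \lnot (R \to (R \to P)) \lor \lnot T
= \lnot R \lor \lnot (\lnot R \lor (R \to P)) \lor \lnot T
= \lnot R \lor \lnot (\lnot R \lor \lnot R \lor P) \lor \lnot T
= \lnot R \lor (\lnot \lnot R \land \lnot \lnot R \land \lnot P) \lor \lnot T
= \lnot R \lor (R \land \lnot \lnot R \land \lnot P) \lor \lnot T
= \lnot R \lor (R \land R \land \lnot P) \lor \lnot T
= \lnot R \lor (R \land \lnot P) \lor \lnot T

\lnot R \lor (R \land \lnot P) \lor \lnot T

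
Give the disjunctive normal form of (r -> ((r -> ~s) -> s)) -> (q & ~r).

(r -> ((r -> ~s) -> s)) -> (q & ~r)
⇔ ~(r -> ((r -> ~s) -> s)) | (q & ~r)   (eliminate ->)
⇔ ~(~r | ((r -> ~s) -> s)) | (q & ~r)   (eliminate ->)
⇔ ~(~r | ~(r -> ~s) | s) | (q & ~r)   (eliminate ->)
⇔ ~(~r | ~(~r | ~s) | s) | (q & ~r)   (eliminate ->)
⇔ (~~r & ~~(~r | ~s) & ~s) | (q & ~r)   (De Morgan)
⇔ (r & ~~(~r | ~s) & ~s) | (q & ~r)   (double negation)
⇔ (r & (~r | ~s) & ~s) | (q & ~r)   (double negation)
⇔ (r & ~r & ~s) | (r & ~s & ~s) | (q & ~r)   (distribute & over |)
⇔ (r & ~s) | (q & ~r)   (simplify)

(r & ~s) | (q & ~r)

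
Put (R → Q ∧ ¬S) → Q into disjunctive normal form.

(R → Q ∧ ¬S) → Q
≡ ¬(R → Q ∧ ¬S) ∨ Q   — eliminate →
≡ ¬(¬R ∨ Q ∧ ¬S) ∨ Q   — eliminate →
≡ ¬¬R ∧ ¬(Q ∧ ¬S) ∨ Q   — De Morgan
≡ R ∧ ¬(Q ∧ ¬S) ∨ Q   — double negation
≡ R ∧ (¬Q ∨ ¬¬S) ∨ Q   — De Morgan
≡ R ∧ (¬Q ∨ S) ∨ Q   — double negation
≡ R ∧ ¬Q ∨ R ∧ S ∨ Q   — distribute ∧ over ∨

R ∧ ¬Q ∨ R ∧ S ∨ Q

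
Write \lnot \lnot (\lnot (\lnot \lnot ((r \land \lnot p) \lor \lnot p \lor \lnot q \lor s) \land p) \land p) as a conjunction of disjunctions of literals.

(q \lor \lnot p) \land (\lnot s \lor \lnot p) \land p

\lnot \lnot (\lnot (\lnot \lnot ((r \land \lnot p) \lor \lnot p \lor \lnot q \lor s) \land p) \land p)
≡ \lnot (\lnot \lnot ((r \land \lnot p) \lor \lnot p \lor \lnot q \lor s) \land p) \land p   [double negation]
≡ (\lnot \lnot \lnot ((r \land \lnot p) \lor \lnot p \lor \lnot q \lor s) \lor \lnot p) \land p   [De Morgan]
≡ (\lnot ((r \land \lnot p) \lor \lnot p \lor \lnot q \lor s) \lor \lnot p) \land p   [double negation]
≡ ((\lnot (r \land \lnot p) \land \lnot \lnot p \land \lnot \lnot q \land \lnot s) \lor \lnot p) \land p   [De Morgan]
≡ (((\lnot r \lor \lnot \lnot p) \land \lnot \lnot p \land \lnot \lnot q \land \lnot s) \lor \lnot p) \land p   [De Morgan]
≡ (((\lnot r \lor p) \land \lnot \lnot p \land \lnot \lnot q \land \lnot s) \lor \lnot p) \land p   [double negation]
≡ (((\lnot r \lor p) \land p \land \lnot \lnot q \land \lnot s) \lor \lnot p) \land p   [double negation]
≡ (((\lnot r \lor p) \land p \land q \land \lnot s) \lor \lnot p) \land p   [double negation]
≡ (\lnot r \lor p \lor \lnot p) \land (p \lor \lnot p) \land (q \lor \lnot p) \land (\lnot s \lor \lnot p) \land p   [distribute \lor over \land]
≡ (q \lor \lnot p) \land (\lnot s \lor \lnot p) \land p   [simplify]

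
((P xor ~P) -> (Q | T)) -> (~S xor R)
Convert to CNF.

(~Q | ~S | R) & (~Q | S | ~R) & (~T | ~S | R) & (~T | S | ~R)

((P xor ~P) -> (Q | T)) -> (~S xor R)
= ~((P xor ~P) -> (Q | T)) | (~S xor R)
= ~(~(P xor ~P) | Q | T) | (~S xor R)
= ~(~((P | ~P) & ~(P & ~P)) | Q | T) | (~S xor R)
= ~(~((P | ~P) & ~(P & ~P)) | Q | T) | ((~S | R) & ~(~S & R))
= (~~((P | ~P) & ~(P & ~P)) & ~Q & ~T) | ((~S | R) & ~(~S & R))
= ((P | ~P) & ~(P & ~P) & ~Q & ~T) | ((~S | R) & ~(~S & R))
= ((P | ~P) & (~P | ~~P) & ~Q & ~T) | ((~S | R) & ~(~S & R))
= ((P | ~P) & (~P | P) & ~Q & ~T) | ((~S | R) & ~(~S & R))
= ((P | ~P) & (~P | P) & ~Q & ~T) | ((~S | R) & (~~S | ~R))
= ((P | ~P) & (~P | P) & ~Q & ~T) | ((~S | R) & (S | ~R))
= (P | ~P | ~S | R) & (P | ~P | S | ~R) & (~P | P | ~S | R) & (~P | P | S | ~R) & (~Q | ~S | R) & (~Q | S | ~R) & (~T | ~S | R) & (~T | S | ~R)
= (~Q | ~S | R) & (~Q | S | ~R) & (~T | ~S | R) & (~T | S | ~R)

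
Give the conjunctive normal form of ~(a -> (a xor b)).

a & (~a | b)

~(a -> (a xor b))
≡ ~(~a | (a xor b))   [eliminate ->]
≡ ~(~a | ((a | b) & ~(a & b)))   [expand xor]
≡ ~~a & ~((a | b) & ~(a & b))   [De Morgan]
≡ a & ~((a | b) & ~(a & b))   [double negation]
≡ a & (~(a | b) | ~~(a & b))   [De Morgan]
≡ a & ((~a & ~b) | ~~(a & b))   [De Morgan]
≡ a & ((~a & ~b) | (a & b))   [double negation]
≡ a & (~a | a) & (~a | b) & (~b | a) & (~b | b)   [distribute | over &]
≡ a & (~a | b)   [simplify]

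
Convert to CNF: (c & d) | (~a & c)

c & (d | ~a)

(c & d) | (~a & c)
= (c | ~a) & (c | c) & (d | ~a) & (d | c)   [distribute | over &]
= c & (d | ~a)   [simplify]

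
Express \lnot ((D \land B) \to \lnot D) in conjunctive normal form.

D \land B

\lnot ((D \land B) \to \lnot D)
≡ \lnot (\lnot (D \land B) \lor \lnot D)
≡ \lnot \lnot (D \land B) \land \lnot \lnot D
≡ D \land B \land \lnot \lnot D
≡ D \land B \land D
≡ D \land B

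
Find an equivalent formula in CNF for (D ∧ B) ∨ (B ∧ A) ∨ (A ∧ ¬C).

(D ∨ A) ∧ (B ∨ A) ∧ (B ∨ ¬C)

(D ∧ B) ∨ (B ∧ A) ∨ (A ∧ ¬C)
⇔ (D ∨ B ∨ A) ∧ (D ∨ B ∨ ¬C) ∧ (D ∨ A ∨ A) ∧ (D ∨ A ∨ ¬C) ∧ (B ∨ B ∨ A) ∧ (B ∨ B ∨ ¬C) ∧ (B ∨ A ∨ A) ∧ (B ∨ A ∨ ¬C)   (distribute ∨ over ∧)
⇔ (D ∨ A) ∧ (B ∨ A) ∧ (B ∨ ¬C)   (simplify)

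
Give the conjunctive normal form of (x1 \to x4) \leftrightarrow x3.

(x1 \to x4) \leftrightarrow x3
≡ ((x1 \to x4) \to x3) \land (x3 \to (x1 \to x4))
≡ (\lnot (x1 \to x4) \lor x3) \land (x3 \to (x1 \to x4))
≡ (\lnot (\lnot x1 \lor x4) \lor x3) \land (x3 \to (x1 \to x4))
≡ (\lnot (\lnot x1 \lor x4) \lor x3) \land (\lnot x3 \lor (x1 \to x4))
≡ (\lnot (\lnot x1 \lor x4) \lor x3) \land (\lnot x3 \lor \lnot x1 \lor x4)
≡ ((\lnot \lnot x1 \land \lnot x4) \lor x3) \land (\lnot x3 \lor \lnot x1 \lor x4)
≡ ((x1 \land \lnot x4) \lor x3) \land (\lnot x3 \lor \lnot x1 \lor x4)
≡ (x1 \lor x3) \land (\lnot x4 \lor x3) \land (\lnot x3 \lor \lnot x1 \lor x4)

(x1 \lor x3) \land (\lnot x4 \lor x3) \land (\lnot x3 \lor \lnot x1 \lor x4)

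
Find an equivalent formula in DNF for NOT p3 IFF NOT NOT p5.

(p3 AND NOT p5) OR (p5 AND NOT p3)

NOT p3 IFF NOT NOT p5
≡ (NOT p3 IMPLIES NOT NOT p5) AND (NOT NOT p5 IMPLIES NOT p3)   [eliminate IFF]
≡ (NOT NOT p3 OR NOT NOT p5) AND (NOT NOT p5 IMPLIES NOT p3)   [eliminate IMPLIES]
≡ (NOT NOT p3 OR NOT NOT p5) AND (NOT NOT NOT p5 OR NOT p3)   [eliminate IMPLIES]
≡ (p3 OR NOT NOT p5) AND (NOT NOT NOT p5 OR NOT p3)   [double negation]
≡ (p3 OR p5) AND (NOT NOT NOT p5 OR NOT p3)   [double negation]
≡ (p3 OR p5) AND (NOT p5 OR NOT p3)   [double negation]
≡ (p3 AND NOT p5) OR (p3 AND NOT p3) OR (p5 AND NOT p5) OR (p5 AND NOT p3)   [distribute AND over OR]
≡ (p3 AND NOT p5) OR (p5 AND NOT p3)   [simplify]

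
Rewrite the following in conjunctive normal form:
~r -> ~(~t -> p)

~r -> ~(~t -> p)
⇔ ~~r | ~(~t -> p)   [eliminate ->]
⇔ ~~r | ~(~~t | p)   [eliminate ->]
⇔ r | ~(~~t | p)   [double negation]
⇔ r | (~~~t & ~p)   [De Morgan]
⇔ r | (~t & ~p)   [double negation]
⇔ (r | ~t) & (r | ~p)   [distribute | over &]

(r | ~t) & (r | ~p)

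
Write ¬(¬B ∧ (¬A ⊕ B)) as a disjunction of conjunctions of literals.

¬(¬B ∧ (¬A ⊕ B))
≡ ¬(¬B ∧ ((¬A ∧ ¬B) ∨ (¬¬A ∧ B)))   (expand ⊕)
≡ ¬¬B ∨ ¬((¬A ∧ ¬B) ∨ (¬¬A ∧ B))   (De Morgan)
≡ B ∨ ¬((¬A ∧ ¬B) ∨ (¬¬A ∧ B))   (double negation)
≡ B ∨ (¬(¬A ∧ ¬B) ∧ ¬(¬¬A ∧ B))   (De Morgan)
≡ B ∨ ((¬¬A ∨ ¬¬B) ∧ ¬(¬¬A ∧ B))   (De Morgan)
≡ B ∨ ((A ∨ ¬¬B) ∧ ¬(¬¬A ∧ B))   (double negation)
≡ B ∨ ((A ∨ B) ∧ ¬(¬¬A ∧ B))   (double negation)
≡ B ∨ ((A ∨ B) ∧ (¬¬¬A ∨ ¬B))   (De Morgan)
≡ B ∨ ((A ∨ B) ∧ (¬A ∨ ¬B))   (double negation)
≡ B ∨ (A ∧ ¬A) ∨ (A ∧ ¬B) ∨ (B ∧ ¬A) ∨ (B ∧ ¬B)   (distribute ∧ over ∨)
≡ B ∨ (A ∧ ¬B)   (simplify)

B ∨ (A ∧ ¬B)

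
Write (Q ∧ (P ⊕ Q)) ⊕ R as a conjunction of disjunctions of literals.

(Q ∧ (P ⊕ Q)) ⊕ R
⇔ ((Q ∧ (P ⊕ Q)) ∨ R) ∧ ¬(Q ∧ (P ⊕ Q) ∧ R)   (expand ⊕)
⇔ ((Q ∧ (P ∨ Q) ∧ ¬(P ∧ Q)) ∨ R) ∧ ¬(Q ∧ (P ⊕ Q) ∧ R)   (expand ⊕)
⇔ ((Q ∧ (P ∨ Q) ∧ ¬(P ∧ Q)) ∨ R) ∧ ¬(Q ∧ (P ∨ Q) ∧ ¬(P ∧ Q) ∧ R)   (expand ⊕)
⇔ ((Q ∧ (P ∨ Q) ∧ (¬P ∨ ¬Q)) ∨ R) ∧ ¬(Q ∧ (P ∨ Q) ∧ ¬(P ∧ Q) ∧ R)   (De Morgan)
⇔ ((Q ∧ (P ∨ Q) ∧ (¬P ∨ ¬Q)) ∨ R) ∧ (¬Q ∨ ¬(P ∨ Q) ∨ ¬¬(P ∧ Q) ∨ ¬R)   (De Morgan)
⇔ ((Q ∧ (P ∨ Q) ∧ (¬P ∨ ¬Q)) ∨ R) ∧ (¬Q ∨ (¬P ∧ ¬Q) ∨ ¬¬(P ∧ Q) ∨ ¬R)   (De Morgan)
⇔ ((Q ∧ (P ∨ Q) ∧ (¬P ∨ ¬Q)) ∨ R) ∧ (¬Q ∨ (¬P ∧ ¬Q) ∨ (P ∧ Q) ∨ ¬R)   (double negation)
⇔ (Q ∨ R) ∧ (P ∨ Q ∨ R) ∧ (¬P ∨ ¬Q ∨ R) ∧ (¬Q ∨ ¬P ∨ P ∨ ¬R) ∧ (¬Q ∨ ¬P ∨ Q ∨ ¬R) ∧ (¬Q ∨ ¬Q ∨ P ∨ ¬R) ∧ (¬Q ∨ ¬Q ∨ Q ∨ ¬R)   (distribute ∨ over ∧)
⇔ (Q ∨ R) ∧ (¬P ∨ ¬Q ∨ R) ∧ (¬Q ∨ P ∨ ¬R)   (simplify)

(Q ∨ R) ∧ (¬P ∨ ¬Q ∨ R) ∧ (¬Q ∨ P ∨ ¬R)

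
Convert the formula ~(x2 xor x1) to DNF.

(~x2 & ~x1) | (x1 & x2)

~(x2 xor x1)
⇔ ~((x2 & ~x1) | (~x2 & x1))   (expand xor)
⇔ ~(x2 & ~x1) & ~(~x2 & x1)   (De Morgan)
⇔ (~x2 | ~~x1) & ~(~x2 & x1)   (De Morgan)
⇔ (~x2 | x1) & ~(~x2 & x1)   (double negation)
⇔ (~x2 | x1) & (~~x2 | ~x1)   (De Morgan)
⇔ (~x2 | x1) & (x2 | ~x1)   (double negation)
⇔ (~x2 & x2) | (~x2 & ~x1) | (x1 & x2) | (x1 & ~x1)   (distribute & over |)
⇔ (~x2 & ~x1) | (x1 & x2)   (simplify)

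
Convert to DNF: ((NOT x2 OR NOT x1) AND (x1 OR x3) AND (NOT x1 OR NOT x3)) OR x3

(NOT x2 AND x1 AND NOT x3) OR x3

((NOT x2 OR NOT x1) AND (x1 OR x3) AND (NOT x1 OR NOT x3)) OR x3
≡ (NOT x2 AND x1 AND NOT x1) OR (NOT x2 AND x1 AND NOT x3) OR (NOT x2 AND x3 AND NOT x1) OR (NOT x2 AND x3 AND NOT x3) OR (NOT x1 AND x1 AND NOT x1) OR (NOT x1 AND x1 AND NOT x3) OR (NOT x1 AND x3 AND NOT x1) OR (NOT x1 AND x3 AND NOT x3) OR x3   [distribute AND over OR]
≡ (NOT x2 AND x1 AND NOT x3) OR x3   [simplify]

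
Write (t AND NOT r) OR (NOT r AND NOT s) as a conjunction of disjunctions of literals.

(t AND NOT r) OR (NOT r AND NOT s)
≡ (t OR NOT r) AND (t OR NOT s) AND (NOT r OR NOT r) AND (NOT r OR NOT s)   (distribute OR over AND)
≡ (t OR NOT s) AND NOT r   (simplify)

(t OR NOT s) AND NOT r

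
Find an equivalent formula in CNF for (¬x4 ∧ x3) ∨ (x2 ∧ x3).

(¬x4 ∨ x2) ∧ x3

(¬x4 ∧ x3) ∨ (x2 ∧ x3)
= (¬x4 ∨ x2) ∧ (¬x4 ∨ x3) ∧ (x3 ∨ x2) ∧ (x3 ∨ x3)
= (¬x4 ∨ x2) ∧ x3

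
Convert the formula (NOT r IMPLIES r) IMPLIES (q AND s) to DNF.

NOT r OR (q AND s)

(NOT r IMPLIES r) IMPLIES (q AND s)
≡ NOT (NOT r IMPLIES r) OR (q AND s)   [eliminate IMPLIES]
≡ NOT (NOT NOT r OR r) OR (q AND s)   [eliminate IMPLIES]
≡ (NOT NOT NOT r AND NOT r) OR (q AND s)   [De Morgan]
≡ (NOT r AND NOT r) OR (q AND s)   [double negation]
≡ NOT r OR (q AND s)   [simplify]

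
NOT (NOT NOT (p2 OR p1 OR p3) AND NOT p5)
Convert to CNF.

(NOT p2 OR p5) AND (NOT p1 OR p5) AND (NOT p3 OR p5)

NOT (NOT NOT (p2 OR p1 OR p3) AND NOT p5)
≡ NOT NOT NOT (p2 OR p1 OR p3) OR NOT NOT p5   (De Morgan)
≡ NOT (p2 OR p1 OR p3) OR NOT NOT p5   (double negation)
≡ (NOT p2 AND NOT p1 AND NOT p3) OR NOT NOT p5   (De Morgan)
≡ (NOT p2 AND NOT p1 AND NOT p3) OR p5   (double negation)
≡ (NOT p2 OR p5) AND (NOT p1 OR p5) AND (NOT p3 OR p5)   (distribute OR over AND)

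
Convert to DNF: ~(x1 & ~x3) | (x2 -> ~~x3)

~x1 | x3 | ~x2

~(x1 & ~x3) | (x2 -> ~~x3)
= ~(x1 & ~x3) | ~x2 | ~~x3   [eliminate ->]
= ~x1 | ~~x3 | ~x2 | ~~x3   [De Morgan]
= ~x1 | x3 | ~x2 | ~~x3   [double negation]
= ~x1 | x3 | ~x2 | x3   [double negation]
= ~x1 | x3 | ~x2   [simplify]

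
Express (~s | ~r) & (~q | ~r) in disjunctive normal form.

(~s & ~q) | ~r

(~s | ~r) & (~q | ~r)
⇔ (~s & ~q) | (~s & ~r) | (~r & ~q) | (~r & ~r)
⇔ (~s & ~q) | ~r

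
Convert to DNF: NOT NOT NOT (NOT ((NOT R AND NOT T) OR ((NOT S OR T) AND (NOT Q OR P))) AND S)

(NOT R AND NOT T) OR (T AND NOT Q) OR (T AND P) OR NOT S

NOT NOT NOT (NOT ((NOT R AND NOT T) OR ((NOT S OR T) AND (NOT Q OR P))) AND S)
≡ NOT (NOT ((NOT R AND NOT T) OR ((NOT S OR T) AND (NOT Q OR P))) AND S)   [double negation]
≡ NOT NOT ((NOT R AND NOT T) OR ((NOT S OR T) AND (NOT Q OR P))) OR NOT S   [De Morgan]
≡ (NOT R AND NOT T) OR ((NOT S OR T) AND (NOT Q OR P)) OR NOT S   [double negation]
≡ (NOT R AND NOT T) OR (NOT S AND NOT Q) OR (NOT S AND P) OR (T AND NOT Q) OR (T AND P) OR NOT S   [distribute AND over OR]
≡ (NOT R AND NOT T) OR (T AND NOT Q) OR (T AND P) OR NOT S   [simplify]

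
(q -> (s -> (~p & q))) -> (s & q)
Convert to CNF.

(q -> (s -> (~p & q))) -> (s & q)
= ~(q -> (s -> (~p & q))) | (s & q)   [eliminate ->]
= ~(~q | (s -> (~p & q))) | (s & q)   [eliminate ->]
= ~(~q | ~s | (~p & q)) | (s & q)   [eliminate ->]
= (~~q & ~~s & ~(~p & q)) | (s & q)   [De Morgan]
= (q & ~~s & ~(~p & q)) | (s & q)   [double negation]
= (q & s & ~(~p & q)) | (s & q)   [double negation]
= (q & s & (~~p | ~q)) | (s & q)   [De Morgan]
= (q & s & (p | ~q)) | (s & q)   [double negation]
= (q | s) & (q | q) & (s | s) & (s | q) & (p | ~q | s) & (p | ~q | q)   [distribute | over &]
= q & s   [simplify]

q & s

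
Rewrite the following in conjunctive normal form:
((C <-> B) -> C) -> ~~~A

((C <-> B) -> C) -> ~~~A
= ~((C <-> B) -> C) | ~~~A   [eliminate ->]
= ~(~(C <-> B) | C) | ~~~A   [eliminate ->]
= ~(~((C -> B) & (B -> C)) | C) | ~~~A   [eliminate <->]
= ~(~((~C | B) & (B -> C)) | C) | ~~~A   [eliminate ->]
= ~(~((~C | B) & (~B | C)) | C) | ~~~A   [eliminate ->]
= (~~((~C | B) & (~B | C)) & ~C) | ~~~A   [De Morgan]
= ((~C | B) & (~B | C) & ~C) | ~~~A   [double negation]
= ((~C | B) & (~B | C) & ~C) | ~A   [double negation]
= (~C | B | ~A) & (~B | C | ~A) & (~C | ~A)   [distribute | over &]
= (~B | C | ~A) & (~C | ~A)   [simplify]

(~B | C | ~A) & (~C | ~A)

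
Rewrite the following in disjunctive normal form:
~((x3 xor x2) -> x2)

~((x3 xor x2) -> x2)
= ~(~(x3 xor x2) | x2)
= ~(~((x3 & ~x2) | (~x3 & x2)) | x2)
= ~~((x3 & ~x2) | (~x3 & x2)) & ~x2
= ((x3 & ~x2) | (~x3 & x2)) & ~x2
= (x3 & ~x2 & ~x2) | (~x3 & x2 & ~x2)
= x3 & ~x2

x3 & ~x2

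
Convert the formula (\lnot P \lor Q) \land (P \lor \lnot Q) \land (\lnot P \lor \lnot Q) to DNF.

\lnot P \land \lnot Q

(\lnot P \lor Q) \land (P \lor \lnot Q) \land (\lnot P \lor \lnot Q)
≡ (\lnot P \land P \land \lnot P) \lor (\lnot P \land P \land \lnot Q) \lor (\lnot P \land \lnot Q \land \lnot P) \lor (\lnot P \land \lnot Q \land \lnot Q) \lor (Q \land P \land \lnot P) \lor (Q \land P \land \lnot Q) \lor (Q \land \lnot Q \land \lnot P) \lor (Q \land \lnot Q \land \lnot Q)   [distribute \land over \lor]
≡ \lnot P \land \lnot Q   [simplify]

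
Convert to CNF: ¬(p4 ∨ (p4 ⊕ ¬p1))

¬p4 ∧ (p1 ∨ p4)

¬(p4 ∨ (p4 ⊕ ¬p1))
= ¬(p4 ∨ ((p4 ∨ ¬p1) ∧ ¬(p4 ∧ ¬p1)))
= ¬p4 ∧ ¬((p4 ∨ ¬p1) ∧ ¬(p4 ∧ ¬p1))
= ¬p4 ∧ (¬(p4 ∨ ¬p1) ∨ ¬¬(p4 ∧ ¬p1))
= ¬p4 ∧ ((¬p4 ∧ ¬¬p1) ∨ ¬¬(p4 ∧ ¬p1))
= ¬p4 ∧ ((¬p4 ∧ p1) ∨ ¬¬(p4 ∧ ¬p1))
= ¬p4 ∧ ((¬p4 ∧ p1) ∨ (p4 ∧ ¬p1))
= ¬p4 ∧ (¬p4 ∨ p4) ∧ (¬p4 ∨ ¬p1) ∧ (p1 ∨ p4) ∧ (p1 ∨ ¬p1)
= ¬p4 ∧ (p1 ∨ p4)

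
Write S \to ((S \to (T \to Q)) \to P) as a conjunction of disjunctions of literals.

S \to ((S \to (T \to Q)) \to P)
= \lnot S \lor ((S \to (T \to Q)) \to P)
= \lnot S \lor \lnot (S \to (T \to Q)) \lor P
= \lnot S \lor \lnot (\lnot S \lor (T \to Q)) \lor P
= \lnot S \lor \lnot (\lnot S \lor \lnot T \lor Q) \lor P
= \lnot S \lor (\lnot \lnot S \land \lnot \lnot T \land \lnot Q) \lor P
= \lnot S \lor (S \land \lnot \lnot T \land \lnot Q) \lor P
= \lnot S \lor (S \land T \land \lnot Q) \lor P
= (\lnot S \lor S \lor P) \land (\lnot S \lor T \lor P) \land (\lnot S \lor \lnot Q \lor P)
= (\lnot S \lor T \lor P) \land (\lnot S \lor \lnot Q \lor P)

(\lnot S \lor T \lor P) \land (\lnot S \lor \lnot Q \lor P)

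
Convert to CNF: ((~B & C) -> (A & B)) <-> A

(~B | A) & (C | A) & (~A | B | ~C)

((~B & C) -> (A & B)) <-> A
≡ (((~B & C) -> (A & B)) -> A) & (A -> ((~B & C) -> (A & B)))   — eliminate <->
≡ (~((~B & C) -> (A & B)) | A) & (A -> ((~B & C) -> (A & B)))   — eliminate ->
≡ (~(~(~B & C) | (A & B)) | A) & (A -> ((~B & C) -> (A & B)))   — eliminate ->
≡ (~(~(~B & C) | (A & B)) | A) & (~A | ((~B & C) -> (A & B)))   — eliminate ->
≡ (~(~(~B & C) | (A & B)) | A) & (~A | ~(~B & C) | (A & B))   — eliminate ->
≡ ((~~(~B & C) & ~(A & B)) | A) & (~A | ~(~B & C) | (A & B))   — De Morgan
≡ ((~B & C & ~(A & B)) | A) & (~A | ~(~B & C) | (A & B))   — double negation
≡ ((~B & C & (~A | ~B)) | A) & (~A | ~(~B & C) | (A & B))   — De Morgan
≡ ((~B & C & (~A | ~B)) | A) & (~A | ~~B | ~C | (A & B))   — De Morgan
≡ ((~B & C & (~A | ~B)) | A) & (~A | B | ~C | (A & B))   — double negation
≡ (~B | A) & (C | A) & (~A | ~B | A) & (~A | B | ~C | A) & (~A | B | ~C | B)   — distribute | over &
≡ (~B | A) & (C | A) & (~A | B | ~C)   — simplify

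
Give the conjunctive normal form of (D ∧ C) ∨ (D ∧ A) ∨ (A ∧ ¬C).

(D ∧ C) ∨ (D ∧ A) ∨ (A ∧ ¬C)
≡ (D ∨ D ∨ A) ∧ (D ∨ D ∨ ¬C) ∧ (D ∨ A ∨ A) ∧ (D ∨ A ∨ ¬C) ∧ (C ∨ D ∨ A) ∧ (C ∨ D ∨ ¬C) ∧ (C ∨ A ∨ A) ∧ (C ∨ A ∨ ¬C)   [distribute ∨ over ∧]
≡ (D ∨ A) ∧ (D ∨ ¬C) ∧ (C ∨ A)   [simplify]

(D ∨ A) ∧ (D ∨ ¬C) ∧ (C ∨ A)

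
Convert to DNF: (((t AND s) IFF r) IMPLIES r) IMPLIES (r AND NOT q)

(NOT t AND NOT r) OR (NOT s AND NOT r) OR (r AND NOT q)

(((t AND s) IFF r) IMPLIES r) IMPLIES (r AND NOT q)
≡ NOT (((t AND s) IFF r) IMPLIES r) OR (r AND NOT q)   — eliminate IMPLIES
≡ NOT (NOT ((t AND s) IFF r) OR r) OR (r AND NOT q)   — eliminate IMPLIES
≡ NOT (NOT (((t AND s) IMPLIES r) AND (r IMPLIES (t AND s))) OR r) OR (r AND NOT q)   — eliminate IFF
≡ NOT (NOT ((NOT (t AND s) OR r) AND (r IMPLIES (t AND s))) OR r) OR (r AND NOT q)   — eliminate IMPLIES
≡ NOT (NOT ((NOT (t AND s) OR r) AND (NOT r OR (t AND s))) OR r) OR (r AND NOT q)   — eliminate IMPLIES
≡ (NOT NOT ((NOT (t AND s) OR r) AND (NOT r OR (t AND s))) AND NOT r) OR (r AND NOT q)   — De Morgan
≡ ((NOT (t AND s) OR r) AND (NOT r OR (t AND s)) AND NOT r) OR (r AND NOT q)   — double negation
≡ ((NOT t OR NOT s OR r) AND (NOT r OR (t AND s)) AND NOT r) OR (r AND NOT q)   — De Morgan
≡ (NOT t AND NOT r AND NOT r) OR (NOT t AND t AND s AND NOT r) OR (NOT s AND NOT r AND NOT r) OR (NOT s AND t AND s AND NOT r) OR (r AND NOT r AND NOT r) OR (r AND t AND s AND NOT r) OR (r AND NOT q)   — distribute AND over OR
≡ (NOT t AND NOT r) OR (NOT s AND NOT r) OR (r AND NOT q)   — simplify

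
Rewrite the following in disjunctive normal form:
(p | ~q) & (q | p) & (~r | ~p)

(p | ~q) & (q | p) & (~r | ~p)
= (p & q & ~r) | (p & q & ~p) | (p & p & ~r) | (p & p & ~p) | (~q & q & ~r) | (~q & q & ~p) | (~q & p & ~r) | (~q & p & ~p)   [distribute & over |]
= p & ~r   [simplify]

p & ~r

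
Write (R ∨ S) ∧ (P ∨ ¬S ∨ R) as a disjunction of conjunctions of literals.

(R ∨ S) ∧ (P ∨ ¬S ∨ R)
≡ (R ∧ P) ∨ (R ∧ ¬S) ∨ (R ∧ R) ∨ (S ∧ P) ∨ (S ∧ ¬S) ∨ (S ∧ R)
≡ R ∨ (S ∧ P)

R ∨ (S ∧ P)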